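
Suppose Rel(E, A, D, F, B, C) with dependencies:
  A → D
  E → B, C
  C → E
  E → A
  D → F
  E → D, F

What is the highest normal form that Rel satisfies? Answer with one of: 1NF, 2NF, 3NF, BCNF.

Candidate keys: {C}, {E}. Prime attributes: {C, E}.
A → D: {A}⁺ = {A, D, F}, which is not all of the attributes, so the left side is not a superkey — BCNF is violated.
Because {D} is non-prime and the left side of A → D is not a superkey, the relation is not in 3NF.
All keys have size 1, which rules out partial dependencies — 2NF is satisfied.

2NF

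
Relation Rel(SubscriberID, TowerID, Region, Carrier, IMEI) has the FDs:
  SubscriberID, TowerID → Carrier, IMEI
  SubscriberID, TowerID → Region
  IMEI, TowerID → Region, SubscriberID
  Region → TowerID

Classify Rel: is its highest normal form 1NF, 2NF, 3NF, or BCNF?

Candidate keys: {IMEI, Region}, {IMEI, TowerID}, {Region, SubscriberID}, {SubscriberID, TowerID}. Prime attributes: {IMEI, Region, SubscriberID, TowerID}.
Region → TowerID breaks BCNF: {Region}⁺ = {Region, TowerID}, so {Region} is not a superkey.
Its right-hand attributes {TowerID} are all prime, as are those of every other non-superkey FD — the relation is in 3NF.

3NF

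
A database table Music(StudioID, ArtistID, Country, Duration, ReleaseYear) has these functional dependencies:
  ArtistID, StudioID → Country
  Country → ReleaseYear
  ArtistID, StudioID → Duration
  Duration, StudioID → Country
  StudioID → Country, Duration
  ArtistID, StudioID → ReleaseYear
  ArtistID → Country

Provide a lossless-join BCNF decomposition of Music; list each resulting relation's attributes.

Candidate key of the original relation: {ArtistID, StudioID}.
Within {ArtistID, Country, Duration, ReleaseYear, StudioID}: {Country}⁺ ∩ {ArtistID, Country, Duration, ReleaseYear, StudioID} = {Country, ReleaseYear}, not the whole set, so Country → ReleaseYear violates BCNF; decompose into {Country, ReleaseYear} and {ArtistID, Country, Duration, StudioID}.
{Country, ReleaseYear} is in BCNF.
Within {ArtistID, Country, Duration, StudioID}: {Duration, StudioID}⁺ ∩ {ArtistID, Country, Duration, StudioID} = {Country, Duration, StudioID}, not the whole set, so Duration, StudioID → Country violates BCNF; decompose into {Country, Duration, StudioID} and {ArtistID, Duration, StudioID}.
{Country, Duration, StudioID} is in BCNF.
Within {ArtistID, Duration, StudioID}: {StudioID}⁺ ∩ {ArtistID, Duration, StudioID} = {Duration, StudioID}, not the whole set, so StudioID → Duration violates BCNF; decompose into {Duration, StudioID} and {ArtistID, StudioID}.
{Duration, StudioID} is in BCNF.
{ArtistID, StudioID} is in BCNF.

{ArtistID, StudioID}; {Country, Duration, StudioID}; {Country, ReleaseYear}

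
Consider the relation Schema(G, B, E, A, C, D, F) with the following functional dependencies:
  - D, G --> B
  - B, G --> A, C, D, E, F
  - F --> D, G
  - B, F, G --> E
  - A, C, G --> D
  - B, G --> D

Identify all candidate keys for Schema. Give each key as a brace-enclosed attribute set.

{F}⁺ = {A, B, C, D, E, F, G} — all of the relation — so {F} is a candidate key.
{B, G}⁺ = {A, B, C, D, E, F, G} — all of the relation — so {B, G} is a candidate key.
{D, G}⁺ = {A, B, C, D, E, F, G} — all of the relation — so {D, G} is a candidate key.
{A, C, G}⁺ = {A, B, C, D, E, F, G} — all of the relation — so {A, C, G} is a candidate key.
These are minimal and exhaustive — every other superkey contains one of them.

{A, C, G}, {B, G}, {D, G}, {F}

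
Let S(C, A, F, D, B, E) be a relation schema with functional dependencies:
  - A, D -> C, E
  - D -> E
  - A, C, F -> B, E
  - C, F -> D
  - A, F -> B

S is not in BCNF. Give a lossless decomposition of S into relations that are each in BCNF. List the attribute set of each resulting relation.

{A, B, F}; {A, C, D}; {A, D, F}; {D, E}

Candidate keys of the original relation: {A, C, F}, {A, D, F}.
{A, B, C, D, E, F}: {A, D} determines {A, C, D, E} here but is not a superkey — split on A, D -> C, E, giving {A, C, D, E} and {A, B, D, F}.
{A, C, D, E}: {D} determines {D, E} here but is not a superkey — split on D -> E, giving {D, E} and {A, C, D}.
{D, E} has no BCNF violation.
{A, C, D} has no BCNF violation.
{A, B, D, F}: {A, F} determines {A, B, F} here but is not a superkey — split on A, F -> B, giving {A, B, F} and {A, D, F}.
{A, B, F} has no BCNF violation.
{A, D, F} has no BCNF violation.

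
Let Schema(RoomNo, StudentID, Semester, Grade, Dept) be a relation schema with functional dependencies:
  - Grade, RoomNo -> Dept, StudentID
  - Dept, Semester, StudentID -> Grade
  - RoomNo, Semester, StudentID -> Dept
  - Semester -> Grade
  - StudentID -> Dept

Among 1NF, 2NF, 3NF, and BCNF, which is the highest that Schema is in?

1NF

Candidate key: {RoomNo, Semester}. Prime attributes: {RoomNo, Semester}.
Grade, RoomNo -> Dept, StudentID breaks BCNF: {Grade, RoomNo}⁺ = {Dept, Grade, RoomNo, StudentID}, so {Grade, RoomNo} is not a superkey.
Because {Dept, StudentID} are non-prime and the left side of Grade, RoomNo -> Dept, StudentID is not a superkey, the relation is not in 3NF.
Since {Semester} ⊂ {RoomNo, Semester} and {Semester}⁺ ⊇ {Grade} with {Grade} non-prime, there is a partial dependency; 2NF fails.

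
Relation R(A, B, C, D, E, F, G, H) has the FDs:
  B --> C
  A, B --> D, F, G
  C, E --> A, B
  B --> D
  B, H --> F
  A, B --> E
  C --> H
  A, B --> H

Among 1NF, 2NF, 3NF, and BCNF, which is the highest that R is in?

Candidate keys: {A, B}, {B, E}, {C, E}. Prime attributes: {A, B, C, E}.
For B --> C we have {B}⁺ = {B, C, D, F, H}; {B} is not a superkey, so BCNF fails.
B --> D determines the non-prime attribute {D} from a non-superkey — 3NF is violated.
{B} is a proper subset of the key {A, B}, and {B}⁺ contains the non-prime attributes {D, F, H} — a partial dependency, so 2NF is violated.

1NF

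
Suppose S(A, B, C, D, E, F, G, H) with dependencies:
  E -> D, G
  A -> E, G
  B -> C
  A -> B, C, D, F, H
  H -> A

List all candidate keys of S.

{A}, {H}

Closure of {A} is {A, B, C, D, E, F, G, H}, the whole schema; {A} is a candidate key.
Closure of {H} is {A, B, C, D, E, F, G, H}, the whole schema; {H} is a candidate key.
Any other superkey properly contains one of these, so there are no further candidate keys.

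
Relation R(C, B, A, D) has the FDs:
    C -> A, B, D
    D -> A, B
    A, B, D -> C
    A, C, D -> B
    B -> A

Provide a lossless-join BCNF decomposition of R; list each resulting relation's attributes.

{A, B}; {B, C, D}

Candidate keys of the original relation: {C}, {D}.
In {A, B, C, D}, {B} is not a superkey ({B}⁺ restricted to this set is {A, B}), so split on B -> A into {A, B} and {B, C, D}.
{A, B} has no BCNF violation.
{B, C, D} has no BCNF violation.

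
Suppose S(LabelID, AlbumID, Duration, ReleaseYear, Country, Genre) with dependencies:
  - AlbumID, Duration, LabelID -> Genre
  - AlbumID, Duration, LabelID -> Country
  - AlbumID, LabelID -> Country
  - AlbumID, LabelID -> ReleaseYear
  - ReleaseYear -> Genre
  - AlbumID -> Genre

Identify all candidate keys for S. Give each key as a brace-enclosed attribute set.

{AlbumID, Duration, LabelID}

No FD produces {AlbumID, Duration, LabelID}, so they must be in every candidate key.
{AlbumID, Duration, LabelID}⁺ = {AlbumID, Country, Duration, Genre, LabelID, ReleaseYear} — all of the relation — so {AlbumID, Duration, LabelID} is a candidate key.
Every other attribute set either contains this one or has a smaller closure.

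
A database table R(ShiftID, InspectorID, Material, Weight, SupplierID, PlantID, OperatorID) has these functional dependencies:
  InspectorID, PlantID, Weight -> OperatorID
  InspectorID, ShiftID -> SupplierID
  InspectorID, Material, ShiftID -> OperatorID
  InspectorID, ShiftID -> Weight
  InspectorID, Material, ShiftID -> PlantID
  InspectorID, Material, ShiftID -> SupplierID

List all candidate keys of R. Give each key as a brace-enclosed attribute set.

{InspectorID, Material, ShiftID}

{InspectorID, Material, ShiftID} never appear on the right of any FD, so every key must include all of them.
{InspectorID, Material, ShiftID} is a candidate key since {InspectorID, Material, ShiftID}⁺ = {InspectorID, Material, OperatorID, PlantID, ShiftID, SupplierID, Weight} covers every attribute.
Every other attribute set either contains this one or has a smaller closure.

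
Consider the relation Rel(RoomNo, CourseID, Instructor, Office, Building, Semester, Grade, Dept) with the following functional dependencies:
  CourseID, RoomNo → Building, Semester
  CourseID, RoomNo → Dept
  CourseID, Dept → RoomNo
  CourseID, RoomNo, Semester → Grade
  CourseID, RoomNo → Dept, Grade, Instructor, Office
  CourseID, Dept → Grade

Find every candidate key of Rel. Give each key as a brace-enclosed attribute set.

{CourseID, Dept}, {CourseID, RoomNo}

{CourseID} never appears on the right of any FD, so every key must include it.
Closure of {CourseID, Dept} is {Building, CourseID, Dept, Grade, Instructor, Office, RoomNo, Semester}, the whole schema; {CourseID, Dept} is a candidate key.
Closure of {CourseID, RoomNo} is {Building, CourseID, Dept, Grade, Instructor, Office, RoomNo, Semester}, the whole schema; {CourseID, RoomNo} is a candidate key.
No proper subset of any of these is a key, and no other minimal superkey exists.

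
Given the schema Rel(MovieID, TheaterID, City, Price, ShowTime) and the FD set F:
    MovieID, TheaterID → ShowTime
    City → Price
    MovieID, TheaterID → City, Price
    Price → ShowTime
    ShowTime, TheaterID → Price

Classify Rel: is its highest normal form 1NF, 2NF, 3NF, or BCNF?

Candidate key: {MovieID, TheaterID}. Prime attributes: {MovieID, TheaterID}.
For City → Price we have {City}⁺ = {City, Price, ShowTime}; {City} is not a superkey, so BCNF fails.
Because {Price} is non-prime and the left side of City → Price is not a superkey, the relation is not in 3NF.
No proper subset of a key has a non-prime attribute in its closure, so there is no partial dependency; 2NF holds.

2NF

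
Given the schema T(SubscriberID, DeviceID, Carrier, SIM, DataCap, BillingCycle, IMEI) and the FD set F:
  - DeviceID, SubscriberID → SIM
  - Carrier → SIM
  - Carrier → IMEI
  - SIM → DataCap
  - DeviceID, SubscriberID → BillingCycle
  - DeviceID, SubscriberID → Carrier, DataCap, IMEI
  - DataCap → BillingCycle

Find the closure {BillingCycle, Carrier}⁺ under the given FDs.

{BillingCycle, Carrier, DataCap, IMEI, SIM}

Start with {BillingCycle, Carrier}.
Carrier → SIM applies; add {SIM} → now {BillingCycle, Carrier, SIM}.
Carrier → IMEI applies; add {IMEI} → now {BillingCycle, Carrier, IMEI, SIM}.
SIM → DataCap applies; add {DataCap} → now {BillingCycle, Carrier, DataCap, IMEI, SIM}.
No further FD applies.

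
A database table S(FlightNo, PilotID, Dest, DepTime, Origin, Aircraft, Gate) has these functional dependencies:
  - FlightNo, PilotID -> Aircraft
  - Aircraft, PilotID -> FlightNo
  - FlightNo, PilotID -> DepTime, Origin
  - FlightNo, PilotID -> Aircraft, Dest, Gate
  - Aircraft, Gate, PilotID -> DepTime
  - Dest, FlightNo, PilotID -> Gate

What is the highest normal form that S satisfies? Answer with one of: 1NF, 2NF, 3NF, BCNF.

BCNF

Candidate keys: {Aircraft, PilotID}, {FlightNo, PilotID}. Prime attributes: {Aircraft, FlightNo, PilotID}.
The left-hand side of every FD is a superkey, so BCNF is satisfied.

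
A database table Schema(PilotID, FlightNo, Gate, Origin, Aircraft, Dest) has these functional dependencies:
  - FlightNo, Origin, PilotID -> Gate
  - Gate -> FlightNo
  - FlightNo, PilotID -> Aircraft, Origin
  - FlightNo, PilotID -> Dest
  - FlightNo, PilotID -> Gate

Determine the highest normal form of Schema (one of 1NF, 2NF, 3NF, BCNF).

Candidate keys: {FlightNo, PilotID}, {Gate, PilotID}. Prime attributes: {FlightNo, Gate, PilotID}.
Gate -> FlightNo breaks BCNF: {Gate}⁺ = {FlightNo, Gate}, so {Gate} is not a superkey.
But every attribute on its right side ({FlightNo}) is prime, and the same holds for every other non-superkey FD, so 3NF still holds.

3NF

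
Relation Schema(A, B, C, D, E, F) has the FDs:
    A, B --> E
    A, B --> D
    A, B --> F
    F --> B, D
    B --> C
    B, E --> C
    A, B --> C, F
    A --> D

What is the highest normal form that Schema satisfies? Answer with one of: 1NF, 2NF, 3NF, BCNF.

Candidate keys: {A, B}, {A, F}. Prime attributes: {A, B, F}.
F --> B, D breaks BCNF: {F}⁺ = {B, C, D, F}, so {F} is not a superkey.
F --> B, D has non-prime {D} on the right and a non-superkey on the left, so 3NF fails.
{A} is a proper subset of the key {A, B}, and {A}⁺ contains the non-prime attribute {D} — a partial dependency, so 2NF is violated.

1NF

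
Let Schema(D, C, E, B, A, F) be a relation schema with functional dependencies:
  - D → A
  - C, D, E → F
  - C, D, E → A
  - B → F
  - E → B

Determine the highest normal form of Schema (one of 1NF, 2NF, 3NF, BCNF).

1NF

Candidate key: {C, D, E}. Prime attributes: {C, D, E}.
D → A breaks BCNF: {D}⁺ = {A, D}, so {D} is not a superkey.
D → A determines the non-prime attribute {A} from a non-superkey — 3NF is violated.
Since {D} ⊂ {C, D, E} and {D}⁺ ⊇ {A} with {A} non-prime, there is a partial dependency; 2NF fails.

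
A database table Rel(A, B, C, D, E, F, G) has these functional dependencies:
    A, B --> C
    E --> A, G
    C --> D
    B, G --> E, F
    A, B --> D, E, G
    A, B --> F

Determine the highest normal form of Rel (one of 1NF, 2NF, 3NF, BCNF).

Candidate keys: {A, B}, {B, E}, {B, G}. Prime attributes: {A, B, E, G}.
For E --> A, G we have {E}⁺ = {A, E, G}; {E} is not a superkey, so BCNF fails.
Because {D} is non-prime and the left side of C --> D is not a superkey, the relation is not in 3NF.
No non-prime attribute depends on a proper subset of any candidate key, so 2NF holds.

2NF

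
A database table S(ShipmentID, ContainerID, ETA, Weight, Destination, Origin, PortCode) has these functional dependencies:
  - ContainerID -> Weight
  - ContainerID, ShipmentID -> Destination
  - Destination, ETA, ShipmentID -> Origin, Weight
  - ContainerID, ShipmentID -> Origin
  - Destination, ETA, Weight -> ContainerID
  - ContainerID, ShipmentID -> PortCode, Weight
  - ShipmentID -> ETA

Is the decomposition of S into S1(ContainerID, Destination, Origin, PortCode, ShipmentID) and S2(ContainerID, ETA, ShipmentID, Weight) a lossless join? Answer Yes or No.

Yes

The shared attributes are {ContainerID, ShipmentID} and {ContainerID, ShipmentID}⁺ = {ContainerID, Destination, ETA, Origin, PortCode, ShipmentID, Weight}.
Since S1 ⊆ {ContainerID, Destination, ETA, Origin, PortCode, ShipmentID, Weight}, the intersection is a superkey of S1; the decomposition is lossless.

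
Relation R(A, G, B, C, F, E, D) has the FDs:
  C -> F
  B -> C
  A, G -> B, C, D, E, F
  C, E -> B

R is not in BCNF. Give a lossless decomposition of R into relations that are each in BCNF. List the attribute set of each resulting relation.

Candidate key of the original relation: {A, G}.
In {A, B, C, D, E, F, G}, {C} is not a superkey ({C}⁺ restricted to this set is {C, F}), so split on C -> F into {C, F} and {A, B, C, D, E, G}.
{C, F} is in BCNF.
In {A, B, C, D, E, G}, {B} is not a superkey ({B}⁺ restricted to this set is {B, C}), so split on B -> C into {B, C} and {A, B, D, E, G}.
{B, C} is in BCNF.
{A, B, D, E, G} is in BCNF.

{A, B, D, E, G}; {B, C}; {C, F}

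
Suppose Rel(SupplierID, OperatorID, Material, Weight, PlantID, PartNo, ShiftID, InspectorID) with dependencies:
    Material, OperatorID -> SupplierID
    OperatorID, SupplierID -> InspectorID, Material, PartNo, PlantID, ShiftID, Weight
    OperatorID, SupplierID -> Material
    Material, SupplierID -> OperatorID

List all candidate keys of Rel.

{Material, OperatorID}⁺ = {InspectorID, Material, OperatorID, PartNo, PlantID, ShiftID, SupplierID, Weight} — all of the relation — so {Material, OperatorID} is a candidate key.
{Material, SupplierID}⁺ = {InspectorID, Material, OperatorID, PartNo, PlantID, ShiftID, SupplierID, Weight} — all of the relation — so {Material, SupplierID} is a candidate key.
{OperatorID, SupplierID}⁺ = {InspectorID, Material, OperatorID, PartNo, PlantID, ShiftID, SupplierID, Weight} — all of the relation — so {OperatorID, SupplierID} is a candidate key.
No proper subset of any of these is a key, and no other minimal superkey exists.

{Material, OperatorID}, {Material, SupplierID}, {OperatorID, SupplierID}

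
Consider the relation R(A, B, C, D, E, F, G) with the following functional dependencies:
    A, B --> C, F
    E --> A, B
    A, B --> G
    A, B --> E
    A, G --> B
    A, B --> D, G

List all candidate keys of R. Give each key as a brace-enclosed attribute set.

{A, B}, {A, G}, {E}

{E}⁺ = {A, B, C, D, E, F, G} — all of the relation — so {E} is a candidate key.
{A, B}⁺ = {A, B, C, D, E, F, G} — all of the relation — so {A, B} is a candidate key.
{A, G}⁺ = {A, B, C, D, E, F, G} — all of the relation — so {A, G} is a candidate key.
No proper subset of any of these is a key, and no other minimal superkey exists.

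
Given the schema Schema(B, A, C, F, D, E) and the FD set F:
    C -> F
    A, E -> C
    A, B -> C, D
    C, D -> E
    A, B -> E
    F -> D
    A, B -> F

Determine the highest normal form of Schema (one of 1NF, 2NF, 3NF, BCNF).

2NF

Candidate key: {A, B}. Prime attributes: {A, B}.
For C -> F we have {C}⁺ = {C, D, E, F}; {C} is not a superkey, so BCNF fails.
C -> F determines the non-prime attribute {F} from a non-superkey — 3NF is violated.
No non-prime attribute depends on a proper subset of any candidate key, so 2NF holds.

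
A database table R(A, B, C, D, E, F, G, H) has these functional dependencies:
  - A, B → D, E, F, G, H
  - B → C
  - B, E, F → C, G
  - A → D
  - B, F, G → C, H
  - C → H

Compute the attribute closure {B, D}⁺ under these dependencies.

{B, C, D, H}

Start with {B, D}.
B → C applies; add {C} → now {B, C, D}.
C → H applies; add {H} → now {B, C, D, H}.
No further FD applies.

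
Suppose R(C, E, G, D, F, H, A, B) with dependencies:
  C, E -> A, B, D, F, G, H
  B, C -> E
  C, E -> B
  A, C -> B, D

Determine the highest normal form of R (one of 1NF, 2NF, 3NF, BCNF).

Candidate keys: {A, C}, {B, C}, {C, E}. Prime attributes: {A, B, C, E}.
The left-hand side of every FD is a superkey, so BCNF is satisfied.

BCNF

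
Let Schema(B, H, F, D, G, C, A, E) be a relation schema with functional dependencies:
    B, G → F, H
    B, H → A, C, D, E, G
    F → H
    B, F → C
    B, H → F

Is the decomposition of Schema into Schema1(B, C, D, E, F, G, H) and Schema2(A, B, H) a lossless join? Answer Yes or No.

The shared attributes are {B, H} and {B, H}⁺ = {A, B, C, D, E, F, G, H}.
Since Schema1 ⊆ {A, B, C, D, E, F, G, H}, the intersection is a superkey of Schema1; the decomposition is lossless.

Yes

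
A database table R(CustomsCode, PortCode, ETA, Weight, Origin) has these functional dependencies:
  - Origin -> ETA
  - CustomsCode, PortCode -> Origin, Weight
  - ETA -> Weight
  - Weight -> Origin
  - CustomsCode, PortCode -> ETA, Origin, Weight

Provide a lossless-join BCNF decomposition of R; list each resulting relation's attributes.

Candidate key of the original relation: {CustomsCode, PortCode}.
{CustomsCode, ETA, Origin, PortCode, Weight}: {Origin} determines {ETA, Origin, Weight} here but is not a superkey — split on Origin -> ETA, Weight, giving {ETA, Origin, Weight} and {CustomsCode, Origin, PortCode}.
{ETA, Origin, Weight}: every determinant is a superkey — BCNF.
{CustomsCode, Origin, PortCode}: every determinant is a superkey — BCNF.

{CustomsCode, Origin, PortCode}; {ETA, Origin, Weight}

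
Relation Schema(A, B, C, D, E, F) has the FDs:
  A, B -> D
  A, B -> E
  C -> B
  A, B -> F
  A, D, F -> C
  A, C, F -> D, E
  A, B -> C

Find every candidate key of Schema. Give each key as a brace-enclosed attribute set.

Attributes never on any right-hand side: {A} — every candidate key must contain it.
{A, B}⁺ = {A, B, C, D, E, F} — all of the relation — so {A, B} is a candidate key.
{A, C}⁺ = {A, B, C, D, E, F} — all of the relation — so {A, C} is a candidate key.
{A, D, F}⁺ = {A, B, C, D, E, F} — all of the relation — so {A, D, F} is a candidate key.
No proper subset of any of these is a key, and no other minimal superkey exists.

{A, B}, {A, C}, {A, D, F}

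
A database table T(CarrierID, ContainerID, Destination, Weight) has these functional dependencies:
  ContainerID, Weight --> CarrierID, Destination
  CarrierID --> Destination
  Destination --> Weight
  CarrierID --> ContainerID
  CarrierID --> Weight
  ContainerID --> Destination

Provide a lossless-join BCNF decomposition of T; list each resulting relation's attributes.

Candidate keys of the original relation: {CarrierID}, {ContainerID}.
In {CarrierID, ContainerID, Destination, Weight}, {Destination} is not a superkey ({Destination}⁺ restricted to this set is {Destination, Weight}), so split on Destination --> Weight into {Destination, Weight} and {CarrierID, ContainerID, Destination}.
{Destination, Weight}: every determinant is a superkey — BCNF.
{CarrierID, ContainerID, Destination}: every determinant is a superkey — BCNF.

{CarrierID, ContainerID, Destination}; {Destination, Weight}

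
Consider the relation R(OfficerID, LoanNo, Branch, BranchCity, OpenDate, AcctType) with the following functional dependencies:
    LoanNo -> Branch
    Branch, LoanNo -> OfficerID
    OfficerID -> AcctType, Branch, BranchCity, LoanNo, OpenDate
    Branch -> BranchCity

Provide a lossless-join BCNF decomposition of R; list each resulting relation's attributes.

{AcctType, Branch, LoanNo, OfficerID, OpenDate}; {Branch, BranchCity}

Candidate keys of the original relation: {LoanNo}, {OfficerID}.
{AcctType, Branch, BranchCity, LoanNo, OfficerID, OpenDate}: {Branch} determines {Branch, BranchCity} here but is not a superkey — split on Branch -> BranchCity, giving {Branch, BranchCity} and {AcctType, Branch, LoanNo, OfficerID, OpenDate}.
{Branch, BranchCity}: every determinant is a superkey — BCNF.
{AcctType, Branch, LoanNo, OfficerID, OpenDate}: every determinant is a superkey — BCNF.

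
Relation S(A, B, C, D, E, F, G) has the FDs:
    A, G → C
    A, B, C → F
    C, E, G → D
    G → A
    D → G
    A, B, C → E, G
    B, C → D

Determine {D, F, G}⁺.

Start with {D, F, G}.
G → A applies; add {A} → now {A, D, F, G}.
A, G → C applies; add {C} → now {A, C, D, F, G}.
No further FD applies.

{A, C, D, F, G}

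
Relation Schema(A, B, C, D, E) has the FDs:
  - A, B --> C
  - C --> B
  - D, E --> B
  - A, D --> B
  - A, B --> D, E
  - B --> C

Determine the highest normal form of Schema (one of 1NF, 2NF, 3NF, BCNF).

Candidate keys: {A, B}, {A, C}, {A, D}. Prime attributes: {A, B, C, D}.
For C --> B we have {C}⁺ = {B, C}; {C} is not a superkey, so BCNF fails.
Since {B} ⊆ prime attributes and every other non-superkey FD also has a prime right side, the schema is in 3NF.

3NF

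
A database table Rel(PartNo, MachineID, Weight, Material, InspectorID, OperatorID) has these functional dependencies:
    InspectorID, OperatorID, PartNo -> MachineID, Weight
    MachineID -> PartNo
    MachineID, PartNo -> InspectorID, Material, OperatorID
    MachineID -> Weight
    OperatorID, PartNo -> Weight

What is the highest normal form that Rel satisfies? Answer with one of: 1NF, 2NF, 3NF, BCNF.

1NF

Candidate keys: {InspectorID, OperatorID, PartNo}, {MachineID}. Prime attributes: {InspectorID, MachineID, OperatorID, PartNo}.
OperatorID, PartNo -> Weight: {OperatorID, PartNo}⁺ = {OperatorID, PartNo, Weight}, which is not all of the attributes, so the left side is not a superkey — BCNF is violated.
OperatorID, PartNo -> Weight determines the non-prime attribute {Weight} from a non-superkey — 3NF is violated.
Since {OperatorID, PartNo} ⊂ {InspectorID, OperatorID, PartNo} and {OperatorID, PartNo}⁺ ⊇ {Weight} with {Weight} non-prime, there is a partial dependency; 2NF fails.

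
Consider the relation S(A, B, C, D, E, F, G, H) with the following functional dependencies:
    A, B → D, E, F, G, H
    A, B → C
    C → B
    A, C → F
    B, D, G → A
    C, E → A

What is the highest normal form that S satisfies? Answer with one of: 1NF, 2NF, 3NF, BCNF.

3NF

Candidate keys: {A, B}, {A, C}, {B, D, G}, {C, D, G}, {C, E}. Prime attributes: {A, B, C, D, E, G}.
C → B breaks BCNF: {C}⁺ = {B, C}, so {C} is not a superkey.
Its right-hand attributes {B} are all prime, as are those of every other non-superkey FD — the relation is in 3NF.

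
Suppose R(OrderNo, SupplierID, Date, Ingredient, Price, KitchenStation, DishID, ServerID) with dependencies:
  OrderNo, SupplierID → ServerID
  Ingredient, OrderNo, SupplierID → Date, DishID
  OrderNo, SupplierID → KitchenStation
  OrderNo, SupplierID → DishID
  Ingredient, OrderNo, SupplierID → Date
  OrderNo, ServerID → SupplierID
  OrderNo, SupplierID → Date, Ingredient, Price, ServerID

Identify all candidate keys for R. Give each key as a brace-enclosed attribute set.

{OrderNo, ServerID}, {OrderNo, SupplierID}

No FD produces {OrderNo}, so it must be in every candidate key.
{OrderNo, ServerID}⁺ = {Date, DishID, Ingredient, KitchenStation, OrderNo, Price, ServerID, SupplierID} — all of the relation — so {OrderNo, ServerID} is a candidate key.
{OrderNo, SupplierID}⁺ = {Date, DishID, Ingredient, KitchenStation, OrderNo, Price, ServerID, SupplierID} — all of the relation — so {OrderNo, SupplierID} is a candidate key.
No proper subset of any of these is a key, and no other minimal superkey exists.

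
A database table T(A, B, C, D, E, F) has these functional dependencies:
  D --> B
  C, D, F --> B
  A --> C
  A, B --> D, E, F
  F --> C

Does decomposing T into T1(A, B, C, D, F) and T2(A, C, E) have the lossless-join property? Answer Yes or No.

No

The shared attributes are {A, C} and {A, C}⁺ = {A, C}.
Neither T1 nor T2 is contained in that closure, so the decomposition is lossy.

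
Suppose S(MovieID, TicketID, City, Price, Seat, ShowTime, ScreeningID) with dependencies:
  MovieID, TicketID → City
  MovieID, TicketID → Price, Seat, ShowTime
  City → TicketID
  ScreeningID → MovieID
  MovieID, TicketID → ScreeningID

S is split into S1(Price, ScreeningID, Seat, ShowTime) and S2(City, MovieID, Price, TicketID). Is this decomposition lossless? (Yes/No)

S1 ∩ S2 = {Price}; its closure under F is {Price}.
The closure covers neither S1 nor S2 entirely; the join is not lossless.

No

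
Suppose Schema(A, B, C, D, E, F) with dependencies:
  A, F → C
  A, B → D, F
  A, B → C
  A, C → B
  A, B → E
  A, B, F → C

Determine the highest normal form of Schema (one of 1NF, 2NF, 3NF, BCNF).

Candidate keys: {A, B}, {A, C}, {A, F}. Prime attributes: {A, B, C, F}.
The left-hand side of every FD is a superkey, so BCNF is satisfied.

BCNF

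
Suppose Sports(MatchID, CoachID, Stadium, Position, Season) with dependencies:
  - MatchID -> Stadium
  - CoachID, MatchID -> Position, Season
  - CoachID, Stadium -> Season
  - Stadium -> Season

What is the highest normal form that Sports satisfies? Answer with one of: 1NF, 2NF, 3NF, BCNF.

1NF

Candidate key: {CoachID, MatchID}. Prime attributes: {CoachID, MatchID}.
For MatchID -> Stadium we have {MatchID}⁺ = {MatchID, Season, Stadium}; {MatchID} is not a superkey, so BCNF fails.
MatchID -> Stadium has non-prime {Stadium} on the right and a non-superkey on the left, so 3NF fails.
Since {MatchID} ⊂ {CoachID, MatchID} and {MatchID}⁺ ⊇ {Season, Stadium} with {Season, Stadium} non-prime, there is a partial dependency; 2NF fails.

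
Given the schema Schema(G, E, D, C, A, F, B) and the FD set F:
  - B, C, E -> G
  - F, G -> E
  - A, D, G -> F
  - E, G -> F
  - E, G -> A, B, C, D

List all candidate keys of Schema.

{E, G} is a candidate key since {E, G}⁺ = {A, B, C, D, E, F, G} covers every attribute.
{F, G} is a candidate key since {F, G}⁺ = {A, B, C, D, E, F, G} covers every attribute.
{A, D, G} is a candidate key since {A, D, G}⁺ = {A, B, C, D, E, F, G} covers every attribute.
{B, C, E} is a candidate key since {B, C, E}⁺ = {A, B, C, D, E, F, G} covers every attribute.
These are minimal and exhaustive — every other superkey contains one of them.

{A, D, G}, {B, C, E}, {E, G}, {F, G}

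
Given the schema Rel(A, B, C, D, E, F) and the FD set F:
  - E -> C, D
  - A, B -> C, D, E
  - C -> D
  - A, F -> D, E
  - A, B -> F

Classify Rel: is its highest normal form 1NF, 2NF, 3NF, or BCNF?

2NF

Candidate key: {A, B}. Prime attributes: {A, B}.
For E -> C, D we have {E}⁺ = {C, D, E}; {E} is not a superkey, so BCNF fails.
E -> C, D determines the non-prime attributes {C, D} from a non-superkey — 3NF is violated.
Checking every proper subset of each key, none determines a non-prime attribute — 2NF is satisfied.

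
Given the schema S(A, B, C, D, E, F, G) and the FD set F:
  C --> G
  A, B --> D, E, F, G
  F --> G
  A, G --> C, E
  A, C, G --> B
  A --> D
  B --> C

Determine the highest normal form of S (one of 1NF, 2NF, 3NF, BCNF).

1NF

Candidate keys: {A, B}, {A, C}, {A, F}, {A, G}. Prime attributes: {A, B, C, F, G}.
C --> G breaks BCNF: {C}⁺ = {C, G}, so {C} is not a superkey.
A --> D has non-prime {D} on the right and a non-superkey on the left, so 3NF fails.
The proper key subset {A} of {A, B} determines non-prime {D}, so the relation is not even in 2NF.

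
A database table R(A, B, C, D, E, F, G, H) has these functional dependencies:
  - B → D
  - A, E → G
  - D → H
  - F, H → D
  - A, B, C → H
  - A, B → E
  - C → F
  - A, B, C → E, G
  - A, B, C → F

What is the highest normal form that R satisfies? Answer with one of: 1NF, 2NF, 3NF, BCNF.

1NF

Candidate key: {A, B, C}. Prime attributes: {A, B, C}.
For B → D we have {B}⁺ = {B, D, H}; {B} is not a superkey, so BCNF fails.
B → D determines the non-prime attribute {D} from a non-superkey — 3NF is violated.
Since {B} ⊂ {A, B, C} and {B}⁺ ⊇ {D, H} with {D, H} non-prime, there is a partial dependency; 2NF fails.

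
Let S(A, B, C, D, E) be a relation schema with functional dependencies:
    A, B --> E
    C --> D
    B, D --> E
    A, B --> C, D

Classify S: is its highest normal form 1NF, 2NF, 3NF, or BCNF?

Candidate key: {A, B}. Prime attributes: {A, B}.
For C --> D we have {C}⁺ = {C, D}; {C} is not a superkey, so BCNF fails.
Because {D} is non-prime and the left side of C --> D is not a superkey, the relation is not in 3NF.
Checking every proper subset of each key, none determines a non-prime attribute — 2NF is satisfied.

2NF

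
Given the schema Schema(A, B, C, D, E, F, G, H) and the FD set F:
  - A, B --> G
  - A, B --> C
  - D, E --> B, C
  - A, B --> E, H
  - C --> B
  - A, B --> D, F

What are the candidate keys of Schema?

Attributes never on any right-hand side: {A} — every candidate key must contain it.
{A, B}⁺ = {A, B, C, D, E, F, G, H}, which is every attribute, so {A, B} is a candidate key.
{A, C}⁺ = {A, B, C, D, E, F, G, H}, which is every attribute, so {A, C} is a candidate key.
{A, D, E}⁺ = {A, B, C, D, E, F, G, H}, which is every attribute, so {A, D, E} is a candidate key.
No proper subset of any of these is a key, and no other minimal superkey exists.

{A, B}, {A, C}, {A, D, E}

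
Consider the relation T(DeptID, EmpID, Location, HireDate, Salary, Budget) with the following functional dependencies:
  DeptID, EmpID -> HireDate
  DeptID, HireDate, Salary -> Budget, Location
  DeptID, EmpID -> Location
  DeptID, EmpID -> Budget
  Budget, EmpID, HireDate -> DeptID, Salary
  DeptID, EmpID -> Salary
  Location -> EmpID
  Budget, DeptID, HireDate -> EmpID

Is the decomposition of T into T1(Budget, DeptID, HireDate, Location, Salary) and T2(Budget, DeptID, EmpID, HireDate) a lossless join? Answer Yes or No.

T1 ∩ T2 = {Budget, DeptID, HireDate}; its closure under F is {Budget, DeptID, EmpID, HireDate, Location, Salary}.
Since T1 ⊆ {Budget, DeptID, EmpID, HireDate, Location, Salary}, the intersection is a superkey of T1; the decomposition is lossless.

Yes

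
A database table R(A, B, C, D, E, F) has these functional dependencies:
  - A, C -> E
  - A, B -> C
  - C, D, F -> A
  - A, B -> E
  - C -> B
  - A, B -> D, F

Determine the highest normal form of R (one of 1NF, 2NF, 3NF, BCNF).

Candidate keys: {A, B}, {A, C}, {C, D, F}. Prime attributes: {A, B, C, D, F}.
C -> B: {C}⁺ = {B, C}, which is not all of the attributes, so the left side is not a superkey — BCNF is violated.
But every attribute on its right side ({B}) is prime, and the same holds for every other non-superkey FD, so 3NF still holds.

3NF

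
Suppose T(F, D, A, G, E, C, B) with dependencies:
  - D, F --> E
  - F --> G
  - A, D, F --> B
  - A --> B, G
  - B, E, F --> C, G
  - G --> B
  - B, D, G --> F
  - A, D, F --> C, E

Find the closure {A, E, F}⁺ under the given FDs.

Start with {A, E, F}.
F --> G applies; add {G} → now {A, E, F, G}.
A --> B, G applies; add {B} → now {A, B, E, F, G}.
B, E, F --> C, G applies; add {C} → now {A, B, C, E, F, G}.
No further FD applies.

{A, B, C, E, F, G}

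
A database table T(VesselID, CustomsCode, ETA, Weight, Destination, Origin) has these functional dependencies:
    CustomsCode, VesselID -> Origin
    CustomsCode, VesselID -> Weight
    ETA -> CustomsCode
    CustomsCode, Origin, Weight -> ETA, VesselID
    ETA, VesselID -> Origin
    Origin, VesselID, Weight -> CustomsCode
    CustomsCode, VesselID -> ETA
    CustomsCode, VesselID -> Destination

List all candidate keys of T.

{CustomsCode, VesselID} is a candidate key since {CustomsCode, VesselID}⁺ = {CustomsCode, Destination, ETA, Origin, VesselID, Weight} covers every attribute.
{ETA, VesselID} is a candidate key since {ETA, VesselID}⁺ = {CustomsCode, Destination, ETA, Origin, VesselID, Weight} covers every attribute.
{CustomsCode, Origin, Weight} is a candidate key since {CustomsCode, Origin, Weight}⁺ = {CustomsCode, Destination, ETA, Origin, VesselID, Weight} covers every attribute.
{ETA, Origin, Weight} is a candidate key since {ETA, Origin, Weight}⁺ = {CustomsCode, Destination, ETA, Origin, VesselID, Weight} covers every attribute.
{Origin, VesselID, Weight} is a candidate key since {Origin, VesselID, Weight}⁺ = {CustomsCode, Destination, ETA, Origin, VesselID, Weight} covers every attribute.
These are minimal and exhaustive — every other superkey contains one of them.

{CustomsCode, Origin, Weight}, {CustomsCode, VesselID}, {ETA, Origin, Weight}, {ETA, VesselID}, {Origin, VesselID, Weight}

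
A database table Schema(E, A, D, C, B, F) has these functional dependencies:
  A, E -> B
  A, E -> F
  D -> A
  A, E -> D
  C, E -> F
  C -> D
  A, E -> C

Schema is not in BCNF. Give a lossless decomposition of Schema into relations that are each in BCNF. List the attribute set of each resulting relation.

Candidate keys of the original relation: {A, E}, {C, E}, {D, E}.
Within {A, B, C, D, E, F}: {D}⁺ ∩ {A, B, C, D, E, F} = {A, D}, not the whole set, so D -> A violates BCNF; decompose into {A, D} and {B, C, D, E, F}.
{A, D} has no BCNF violation.
Within {B, C, D, E, F}: {C}⁺ ∩ {B, C, D, E, F} = {C, D}, not the whole set, so C -> D violates BCNF; decompose into {C, D} and {B, C, E, F}.
{C, D} has no BCNF violation.
{B, C, E, F} has no BCNF violation.

{A, D}; {B, C, E, F}; {C, D}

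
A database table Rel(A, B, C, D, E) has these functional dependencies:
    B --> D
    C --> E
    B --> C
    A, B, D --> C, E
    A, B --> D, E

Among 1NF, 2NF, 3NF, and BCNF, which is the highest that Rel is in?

1NF

Candidate key: {A, B}. Prime attributes: {A, B}.
B --> D breaks BCNF: {B}⁺ = {B, C, D, E}, so {B} is not a superkey.
B --> D has non-prime {D} on the right and a non-superkey on the left, so 3NF fails.
The proper key subset {B} of {A, B} determines non-prime {C, D, E}, so the relation is not even in 2NF.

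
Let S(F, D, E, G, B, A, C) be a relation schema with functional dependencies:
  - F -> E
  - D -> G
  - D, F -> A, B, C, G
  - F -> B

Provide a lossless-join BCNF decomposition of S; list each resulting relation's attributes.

{A, C, D, F}; {B, E, F}; {D, G}

Candidate key of the original relation: {D, F}.
In {A, B, C, D, E, F, G}, {F} is not a superkey ({F}⁺ restricted to this set is {B, E, F}), so split on F -> B, E into {B, E, F} and {A, C, D, F, G}.
{B, E, F} has no BCNF violation.
In {A, C, D, F, G}, {D} is not a superkey ({D}⁺ restricted to this set is {D, G}), so split on D -> G into {D, G} and {A, C, D, F}.
{D, G} has no BCNF violation.
{A, C, D, F} has no BCNF violation.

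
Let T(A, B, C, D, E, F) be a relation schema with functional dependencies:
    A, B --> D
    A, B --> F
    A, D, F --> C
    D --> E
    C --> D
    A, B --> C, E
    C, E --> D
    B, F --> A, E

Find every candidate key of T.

{A, B}, {B, F}

{B} never appears on the right of any FD, so every key must include it.
{A, B}⁺ = {A, B, C, D, E, F}, which is every attribute, so {A, B} is a candidate key.
{B, F}⁺ = {A, B, C, D, E, F}, which is every attribute, so {B, F} is a candidate key.
These are minimal and exhaustive — every other superkey contains one of them.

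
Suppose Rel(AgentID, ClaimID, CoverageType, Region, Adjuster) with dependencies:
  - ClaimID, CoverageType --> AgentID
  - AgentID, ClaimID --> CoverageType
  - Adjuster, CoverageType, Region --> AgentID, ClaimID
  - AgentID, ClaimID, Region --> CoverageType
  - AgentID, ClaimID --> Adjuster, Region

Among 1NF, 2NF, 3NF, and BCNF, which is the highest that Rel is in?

Candidate keys: {Adjuster, CoverageType, Region}, {AgentID, ClaimID}, {ClaimID, CoverageType}. Prime attributes: {Adjuster, AgentID, ClaimID, CoverageType, Region}.
Each dependency's left side is a superkey — BCNF holds.

BCNF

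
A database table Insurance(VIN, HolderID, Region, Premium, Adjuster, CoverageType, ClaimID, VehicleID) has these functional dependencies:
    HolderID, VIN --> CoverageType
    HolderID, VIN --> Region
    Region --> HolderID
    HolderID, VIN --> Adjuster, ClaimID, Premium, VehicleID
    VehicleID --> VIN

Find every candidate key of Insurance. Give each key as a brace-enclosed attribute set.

{HolderID, VIN}⁺ = {Adjuster, ClaimID, CoverageType, HolderID, Premium, Region, VIN, VehicleID}, which is every attribute, so {HolderID, VIN} is a candidate key.
{HolderID, VehicleID}⁺ = {Adjuster, ClaimID, CoverageType, HolderID, Premium, Region, VIN, VehicleID}, which is every attribute, so {HolderID, VehicleID} is a candidate key.
{Region, VIN}⁺ = {Adjuster, ClaimID, CoverageType, HolderID, Premium, Region, VIN, VehicleID}, which is every attribute, so {Region, VIN} is a candidate key.
{Region, VehicleID}⁺ = {Adjuster, ClaimID, CoverageType, HolderID, Premium, Region, VIN, VehicleID}, which is every attribute, so {Region, VehicleID} is a candidate key.
These are minimal and exhaustive — every other superkey contains one of them.

{HolderID, VIN}, {HolderID, VehicleID}, {Region, VIN}, {Region, VehicleID}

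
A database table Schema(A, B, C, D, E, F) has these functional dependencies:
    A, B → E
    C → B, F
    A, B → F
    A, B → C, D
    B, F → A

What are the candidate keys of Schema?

{A, B}, {B, F}, {C}

{C}⁺ = {A, B, C, D, E, F} — all of the relation — so {C} is a candidate key.
{A, B}⁺ = {A, B, C, D, E, F} — all of the relation — so {A, B} is a candidate key.
{B, F}⁺ = {A, B, C, D, E, F} — all of the relation — so {B, F} is a candidate key.
No proper subset of any of these is a key, and no other minimal superkey exists.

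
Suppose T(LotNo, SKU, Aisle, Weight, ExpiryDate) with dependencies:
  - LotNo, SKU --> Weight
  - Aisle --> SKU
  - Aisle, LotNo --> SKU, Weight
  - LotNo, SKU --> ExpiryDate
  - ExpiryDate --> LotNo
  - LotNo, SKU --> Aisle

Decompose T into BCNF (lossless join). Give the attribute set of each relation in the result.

{Aisle, ExpiryDate, Weight}; {Aisle, SKU}; {ExpiryDate, LotNo}

Candidate keys of the original relation: {Aisle, ExpiryDate}, {Aisle, LotNo}, {ExpiryDate, SKU}, {LotNo, SKU}.
Within {Aisle, ExpiryDate, LotNo, SKU, Weight}: {Aisle}⁺ ∩ {Aisle, ExpiryDate, LotNo, SKU, Weight} = {Aisle, SKU}, not the whole set, so Aisle --> SKU violates BCNF; decompose into {Aisle, SKU} and {Aisle, ExpiryDate, LotNo, Weight}.
{Aisle, SKU}: every determinant is a superkey — BCNF.
Within {Aisle, ExpiryDate, LotNo, Weight}: {ExpiryDate}⁺ ∩ {Aisle, ExpiryDate, LotNo, Weight} = {ExpiryDate, LotNo}, not the whole set, so ExpiryDate --> LotNo violates BCNF; decompose into {ExpiryDate, LotNo} and {Aisle, ExpiryDate, Weight}.
{ExpiryDate, LotNo}: every determinant is a superkey — BCNF.
{Aisle, ExpiryDate, Weight}: every determinant is a superkey — BCNF.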